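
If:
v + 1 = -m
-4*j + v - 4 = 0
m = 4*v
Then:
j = -21/20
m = -4/5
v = -1/5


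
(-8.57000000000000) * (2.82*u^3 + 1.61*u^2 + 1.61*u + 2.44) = -24.1674*u^3 - 13.7977*u^2 - 13.7977*u - 20.9108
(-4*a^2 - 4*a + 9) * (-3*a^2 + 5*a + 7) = 12*a^4 - 8*a^3 - 75*a^2 + 17*a + 63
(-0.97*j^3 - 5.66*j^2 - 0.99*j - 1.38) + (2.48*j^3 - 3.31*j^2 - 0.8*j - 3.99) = 1.51*j^3 - 8.97*j^2 - 1.79*j - 5.37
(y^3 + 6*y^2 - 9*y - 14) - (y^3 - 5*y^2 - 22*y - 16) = 11*y^2 + 13*y + 2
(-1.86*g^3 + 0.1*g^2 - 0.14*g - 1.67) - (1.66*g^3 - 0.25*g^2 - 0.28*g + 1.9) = -3.52*g^3 + 0.35*g^2 + 0.14*g - 3.57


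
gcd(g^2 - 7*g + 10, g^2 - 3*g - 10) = g - 5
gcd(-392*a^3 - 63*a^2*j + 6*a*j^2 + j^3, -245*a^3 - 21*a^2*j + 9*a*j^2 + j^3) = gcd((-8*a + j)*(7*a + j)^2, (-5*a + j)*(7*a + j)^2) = 49*a^2 + 14*a*j + j^2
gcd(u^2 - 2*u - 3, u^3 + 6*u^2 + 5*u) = u + 1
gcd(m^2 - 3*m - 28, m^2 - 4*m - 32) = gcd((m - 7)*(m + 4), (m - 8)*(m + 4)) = m + 4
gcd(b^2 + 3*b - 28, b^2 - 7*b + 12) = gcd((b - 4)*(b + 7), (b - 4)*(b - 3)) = b - 4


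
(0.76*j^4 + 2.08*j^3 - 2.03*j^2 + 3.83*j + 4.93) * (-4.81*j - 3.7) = -3.6556*j^5 - 12.8168*j^4 + 2.0683*j^3 - 10.9113*j^2 - 37.8843*j - 18.241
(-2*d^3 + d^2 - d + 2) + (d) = -2*d^3 + d^2 + 2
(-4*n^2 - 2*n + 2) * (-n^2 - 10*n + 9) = 4*n^4 + 42*n^3 - 18*n^2 - 38*n + 18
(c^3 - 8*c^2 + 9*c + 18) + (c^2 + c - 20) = c^3 - 7*c^2 + 10*c - 2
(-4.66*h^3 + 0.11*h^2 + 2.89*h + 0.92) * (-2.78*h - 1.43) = 12.9548*h^4 + 6.358*h^3 - 8.1915*h^2 - 6.6903*h - 1.3156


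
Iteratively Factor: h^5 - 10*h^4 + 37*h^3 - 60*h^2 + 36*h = (h - 3)*(h^4 - 7*h^3 + 16*h^2 - 12*h) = (h - 3)*(h - 2)*(h^3 - 5*h^2 + 6*h) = h*(h - 3)*(h - 2)*(h^2 - 5*h + 6) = h*(h - 3)^2*(h - 2)*(h - 2)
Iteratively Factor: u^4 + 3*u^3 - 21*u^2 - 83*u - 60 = (u + 4)*(u^3 - u^2 - 17*u - 15) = (u - 5)*(u + 4)*(u^2 + 4*u + 3) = (u - 5)*(u + 3)*(u + 4)*(u + 1)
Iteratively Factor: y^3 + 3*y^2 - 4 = (y + 2)*(y^2 + y - 2) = (y + 2)^2*(y - 1)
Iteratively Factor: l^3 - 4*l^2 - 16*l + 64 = (l - 4)*(l^2 - 16) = (l - 4)^2*(l + 4)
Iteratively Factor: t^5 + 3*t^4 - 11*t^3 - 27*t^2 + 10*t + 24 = (t + 2)*(t^4 + t^3 - 13*t^2 - t + 12) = (t + 2)*(t + 4)*(t^3 - 3*t^2 - t + 3) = (t - 3)*(t + 2)*(t + 4)*(t^2 - 1) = (t - 3)*(t - 1)*(t + 2)*(t + 4)*(t + 1)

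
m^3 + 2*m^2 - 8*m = m*(m - 2)*(m + 4)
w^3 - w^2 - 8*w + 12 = (w - 2)^2*(w + 3)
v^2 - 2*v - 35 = (v - 7)*(v + 5)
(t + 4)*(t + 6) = t^2 + 10*t + 24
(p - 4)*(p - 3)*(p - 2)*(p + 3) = p^4 - 6*p^3 - p^2 + 54*p - 72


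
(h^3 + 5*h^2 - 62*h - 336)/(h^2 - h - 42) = (h^2 - h - 56)/(h - 7)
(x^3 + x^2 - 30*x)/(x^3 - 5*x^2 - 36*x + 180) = x/(x - 6)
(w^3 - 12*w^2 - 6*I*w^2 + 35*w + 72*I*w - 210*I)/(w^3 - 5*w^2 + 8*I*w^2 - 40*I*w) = (w^2 - w*(7 + 6*I) + 42*I)/(w*(w + 8*I))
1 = 1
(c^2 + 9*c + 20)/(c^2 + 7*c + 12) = (c + 5)/(c + 3)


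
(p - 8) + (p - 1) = 2*p - 9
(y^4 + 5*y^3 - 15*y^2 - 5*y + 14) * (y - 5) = y^5 - 40*y^3 + 70*y^2 + 39*y - 70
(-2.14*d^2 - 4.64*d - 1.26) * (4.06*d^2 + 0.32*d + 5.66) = -8.6884*d^4 - 19.5232*d^3 - 18.7128*d^2 - 26.6656*d - 7.1316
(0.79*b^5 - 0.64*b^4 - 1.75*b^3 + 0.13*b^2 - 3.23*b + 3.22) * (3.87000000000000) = 3.0573*b^5 - 2.4768*b^4 - 6.7725*b^3 + 0.5031*b^2 - 12.5001*b + 12.4614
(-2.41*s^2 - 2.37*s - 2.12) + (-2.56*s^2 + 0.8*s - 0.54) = -4.97*s^2 - 1.57*s - 2.66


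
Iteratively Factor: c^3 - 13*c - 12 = (c + 3)*(c^2 - 3*c - 4) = (c - 4)*(c + 3)*(c + 1)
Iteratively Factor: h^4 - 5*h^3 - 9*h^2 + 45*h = (h - 5)*(h^3 - 9*h) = (h - 5)*(h + 3)*(h^2 - 3*h) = h*(h - 5)*(h + 3)*(h - 3)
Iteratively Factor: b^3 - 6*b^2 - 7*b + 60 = (b - 5)*(b^2 - b - 12) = (b - 5)*(b + 3)*(b - 4)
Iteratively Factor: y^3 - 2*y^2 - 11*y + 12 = (y - 4)*(y^2 + 2*y - 3) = (y - 4)*(y - 1)*(y + 3)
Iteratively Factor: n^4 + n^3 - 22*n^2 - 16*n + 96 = (n - 2)*(n^3 + 3*n^2 - 16*n - 48) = (n - 2)*(n + 4)*(n^2 - n - 12) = (n - 4)*(n - 2)*(n + 4)*(n + 3)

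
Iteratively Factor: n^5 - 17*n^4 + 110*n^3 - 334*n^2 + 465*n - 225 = (n - 3)*(n^4 - 14*n^3 + 68*n^2 - 130*n + 75) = (n - 3)*(n - 1)*(n^3 - 13*n^2 + 55*n - 75) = (n - 5)*(n - 3)*(n - 1)*(n^2 - 8*n + 15) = (n - 5)^2*(n - 3)*(n - 1)*(n - 3)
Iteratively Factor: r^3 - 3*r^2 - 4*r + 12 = (r + 2)*(r^2 - 5*r + 6) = (r - 3)*(r + 2)*(r - 2)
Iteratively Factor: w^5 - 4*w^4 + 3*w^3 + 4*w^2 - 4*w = (w)*(w^4 - 4*w^3 + 3*w^2 + 4*w - 4) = w*(w - 1)*(w^3 - 3*w^2 + 4) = w*(w - 2)*(w - 1)*(w^2 - w - 2) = w*(w - 2)^2*(w - 1)*(w + 1)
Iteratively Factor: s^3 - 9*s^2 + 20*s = (s - 5)*(s^2 - 4*s) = s*(s - 5)*(s - 4)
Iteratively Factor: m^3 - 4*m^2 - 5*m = (m + 1)*(m^2 - 5*m) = m*(m + 1)*(m - 5)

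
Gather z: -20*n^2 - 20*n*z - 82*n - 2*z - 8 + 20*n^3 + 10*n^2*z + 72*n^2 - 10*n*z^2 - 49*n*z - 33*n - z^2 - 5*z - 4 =20*n^3 + 52*n^2 - 115*n + z^2*(-10*n - 1) + z*(10*n^2 - 69*n - 7) - 12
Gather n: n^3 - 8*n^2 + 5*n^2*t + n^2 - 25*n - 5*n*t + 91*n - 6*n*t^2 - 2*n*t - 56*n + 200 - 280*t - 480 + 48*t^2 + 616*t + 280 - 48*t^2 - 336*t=n^3 + n^2*(5*t - 7) + n*(-6*t^2 - 7*t + 10)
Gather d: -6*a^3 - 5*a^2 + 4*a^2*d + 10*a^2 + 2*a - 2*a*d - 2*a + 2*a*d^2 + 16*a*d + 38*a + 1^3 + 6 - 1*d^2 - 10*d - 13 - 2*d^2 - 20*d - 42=-6*a^3 + 5*a^2 + 38*a + d^2*(2*a - 3) + d*(4*a^2 + 14*a - 30) - 48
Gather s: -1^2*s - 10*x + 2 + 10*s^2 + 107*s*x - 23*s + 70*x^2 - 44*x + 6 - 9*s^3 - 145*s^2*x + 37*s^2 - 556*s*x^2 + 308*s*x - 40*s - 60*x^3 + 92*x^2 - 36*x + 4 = -9*s^3 + s^2*(47 - 145*x) + s*(-556*x^2 + 415*x - 64) - 60*x^3 + 162*x^2 - 90*x + 12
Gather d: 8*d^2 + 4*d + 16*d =8*d^2 + 20*d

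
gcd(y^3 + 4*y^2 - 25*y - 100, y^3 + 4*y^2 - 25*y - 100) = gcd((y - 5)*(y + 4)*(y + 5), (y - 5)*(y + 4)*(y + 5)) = y^3 + 4*y^2 - 25*y - 100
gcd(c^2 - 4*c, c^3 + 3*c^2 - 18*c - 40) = c - 4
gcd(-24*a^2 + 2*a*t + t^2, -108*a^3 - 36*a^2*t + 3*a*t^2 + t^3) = 6*a + t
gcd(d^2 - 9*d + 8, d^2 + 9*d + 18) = 1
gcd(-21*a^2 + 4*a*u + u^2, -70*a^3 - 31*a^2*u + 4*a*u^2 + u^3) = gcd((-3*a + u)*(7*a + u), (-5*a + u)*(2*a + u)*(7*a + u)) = 7*a + u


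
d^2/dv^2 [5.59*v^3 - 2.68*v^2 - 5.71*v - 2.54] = 33.54*v - 5.36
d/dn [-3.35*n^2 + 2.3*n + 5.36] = 2.3 - 6.7*n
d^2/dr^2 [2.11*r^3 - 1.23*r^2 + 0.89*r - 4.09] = 12.66*r - 2.46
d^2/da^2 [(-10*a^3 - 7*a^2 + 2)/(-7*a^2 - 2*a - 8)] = 12*(-103*a^3 - 165*a^2 + 306*a + 92)/(343*a^6 + 294*a^5 + 1260*a^4 + 680*a^3 + 1440*a^2 + 384*a + 512)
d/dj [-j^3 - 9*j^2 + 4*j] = -3*j^2 - 18*j + 4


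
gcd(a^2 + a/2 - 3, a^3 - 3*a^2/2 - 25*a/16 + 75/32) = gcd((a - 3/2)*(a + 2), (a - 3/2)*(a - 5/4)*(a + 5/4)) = a - 3/2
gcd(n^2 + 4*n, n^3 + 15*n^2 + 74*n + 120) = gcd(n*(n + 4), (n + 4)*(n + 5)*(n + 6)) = n + 4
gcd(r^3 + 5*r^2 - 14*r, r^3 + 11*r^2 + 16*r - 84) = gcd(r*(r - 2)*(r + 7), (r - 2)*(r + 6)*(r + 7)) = r^2 + 5*r - 14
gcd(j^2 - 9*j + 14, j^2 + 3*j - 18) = 1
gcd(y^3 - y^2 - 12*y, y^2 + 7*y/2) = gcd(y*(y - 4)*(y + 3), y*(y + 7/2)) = y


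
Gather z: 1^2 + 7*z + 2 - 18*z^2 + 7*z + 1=-18*z^2 + 14*z + 4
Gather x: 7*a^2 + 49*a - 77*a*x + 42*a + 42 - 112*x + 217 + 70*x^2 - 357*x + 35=7*a^2 + 91*a + 70*x^2 + x*(-77*a - 469) + 294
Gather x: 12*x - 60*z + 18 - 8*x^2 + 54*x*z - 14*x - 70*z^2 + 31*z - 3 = -8*x^2 + x*(54*z - 2) - 70*z^2 - 29*z + 15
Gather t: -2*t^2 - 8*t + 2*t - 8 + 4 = -2*t^2 - 6*t - 4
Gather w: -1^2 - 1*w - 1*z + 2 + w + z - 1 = 0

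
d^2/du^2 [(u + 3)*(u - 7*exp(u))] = -7*u*exp(u) - 35*exp(u) + 2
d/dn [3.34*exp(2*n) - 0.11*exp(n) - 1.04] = (6.68*exp(n) - 0.11)*exp(n)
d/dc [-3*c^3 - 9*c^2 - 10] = 9*c*(-c - 2)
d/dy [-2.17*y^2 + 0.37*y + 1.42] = 0.37 - 4.34*y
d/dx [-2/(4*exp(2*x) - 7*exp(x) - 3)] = (16*exp(x) - 14)*exp(x)/(-4*exp(2*x) + 7*exp(x) + 3)^2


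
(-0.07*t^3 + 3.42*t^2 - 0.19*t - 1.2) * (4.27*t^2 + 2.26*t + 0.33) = -0.2989*t^5 + 14.4452*t^4 + 6.8948*t^3 - 4.4248*t^2 - 2.7747*t - 0.396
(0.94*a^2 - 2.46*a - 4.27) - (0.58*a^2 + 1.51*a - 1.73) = 0.36*a^2 - 3.97*a - 2.54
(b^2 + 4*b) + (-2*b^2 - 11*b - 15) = -b^2 - 7*b - 15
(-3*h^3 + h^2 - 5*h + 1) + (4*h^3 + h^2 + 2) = h^3 + 2*h^2 - 5*h + 3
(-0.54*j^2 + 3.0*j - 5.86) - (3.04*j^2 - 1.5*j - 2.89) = -3.58*j^2 + 4.5*j - 2.97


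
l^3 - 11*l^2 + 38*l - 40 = (l - 5)*(l - 4)*(l - 2)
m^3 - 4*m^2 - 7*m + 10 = (m - 5)*(m - 1)*(m + 2)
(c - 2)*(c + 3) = c^2 + c - 6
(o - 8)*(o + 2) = o^2 - 6*o - 16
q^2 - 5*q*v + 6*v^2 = (q - 3*v)*(q - 2*v)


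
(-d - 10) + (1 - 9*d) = -10*d - 9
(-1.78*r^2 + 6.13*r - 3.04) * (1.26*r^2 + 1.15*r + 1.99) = -2.2428*r^4 + 5.6768*r^3 - 0.323100000000001*r^2 + 8.7027*r - 6.0496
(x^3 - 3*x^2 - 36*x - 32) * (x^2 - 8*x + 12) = x^5 - 11*x^4 + 220*x^2 - 176*x - 384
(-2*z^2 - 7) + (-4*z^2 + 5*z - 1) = -6*z^2 + 5*z - 8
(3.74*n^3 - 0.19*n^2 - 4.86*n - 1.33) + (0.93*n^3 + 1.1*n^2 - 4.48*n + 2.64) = 4.67*n^3 + 0.91*n^2 - 9.34*n + 1.31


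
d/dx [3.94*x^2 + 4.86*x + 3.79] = 7.88*x + 4.86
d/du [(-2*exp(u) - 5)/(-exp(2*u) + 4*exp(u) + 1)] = 2*(-(exp(u) - 2)*(2*exp(u) + 5) + exp(2*u) - 4*exp(u) - 1)*exp(u)/(-exp(2*u) + 4*exp(u) + 1)^2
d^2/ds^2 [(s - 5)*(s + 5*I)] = 2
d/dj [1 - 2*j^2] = -4*j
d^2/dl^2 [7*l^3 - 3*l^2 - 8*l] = 42*l - 6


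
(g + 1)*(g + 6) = g^2 + 7*g + 6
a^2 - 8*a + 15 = (a - 5)*(a - 3)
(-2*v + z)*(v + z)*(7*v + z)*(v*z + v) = -14*v^4*z - 14*v^4 - 9*v^3*z^2 - 9*v^3*z + 6*v^2*z^3 + 6*v^2*z^2 + v*z^4 + v*z^3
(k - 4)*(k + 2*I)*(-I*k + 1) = -I*k^3 + 3*k^2 + 4*I*k^2 - 12*k + 2*I*k - 8*I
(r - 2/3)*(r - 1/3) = r^2 - r + 2/9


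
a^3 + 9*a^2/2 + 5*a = a*(a + 2)*(a + 5/2)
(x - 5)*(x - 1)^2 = x^3 - 7*x^2 + 11*x - 5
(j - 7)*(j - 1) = j^2 - 8*j + 7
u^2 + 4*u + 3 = (u + 1)*(u + 3)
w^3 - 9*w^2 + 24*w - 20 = (w - 5)*(w - 2)^2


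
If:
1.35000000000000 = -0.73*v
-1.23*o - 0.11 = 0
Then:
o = -0.09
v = -1.85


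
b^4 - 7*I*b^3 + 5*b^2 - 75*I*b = b*(b - 5*I)^2*(b + 3*I)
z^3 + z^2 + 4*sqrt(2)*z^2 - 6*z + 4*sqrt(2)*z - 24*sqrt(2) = (z - 2)*(z + 3)*(z + 4*sqrt(2))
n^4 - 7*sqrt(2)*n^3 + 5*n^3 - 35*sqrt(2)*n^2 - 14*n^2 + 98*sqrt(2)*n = n*(n - 2)*(n + 7)*(n - 7*sqrt(2))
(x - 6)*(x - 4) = x^2 - 10*x + 24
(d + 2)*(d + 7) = d^2 + 9*d + 14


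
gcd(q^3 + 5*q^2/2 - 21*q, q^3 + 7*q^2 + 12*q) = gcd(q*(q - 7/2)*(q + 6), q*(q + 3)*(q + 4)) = q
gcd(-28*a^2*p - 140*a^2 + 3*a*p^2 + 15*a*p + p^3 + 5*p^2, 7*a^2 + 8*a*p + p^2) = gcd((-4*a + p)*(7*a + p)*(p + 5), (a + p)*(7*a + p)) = 7*a + p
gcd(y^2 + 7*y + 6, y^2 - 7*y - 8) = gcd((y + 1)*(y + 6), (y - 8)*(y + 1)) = y + 1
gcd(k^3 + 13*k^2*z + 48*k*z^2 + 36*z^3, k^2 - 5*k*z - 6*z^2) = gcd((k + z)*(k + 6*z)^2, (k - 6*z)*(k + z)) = k + z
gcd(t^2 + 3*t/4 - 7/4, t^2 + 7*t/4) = t + 7/4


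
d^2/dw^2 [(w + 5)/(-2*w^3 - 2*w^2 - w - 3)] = 2*(-(w + 5)*(6*w^2 + 4*w + 1)^2 + (6*w^2 + 4*w + 2*(w + 5)*(3*w + 1) + 1)*(2*w^3 + 2*w^2 + w + 3))/(2*w^3 + 2*w^2 + w + 3)^3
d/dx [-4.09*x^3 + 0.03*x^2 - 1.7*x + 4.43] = -12.27*x^2 + 0.06*x - 1.7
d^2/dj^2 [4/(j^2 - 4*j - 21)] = 8*(j^2 - 4*j - 4*(j - 2)^2 - 21)/(-j^2 + 4*j + 21)^3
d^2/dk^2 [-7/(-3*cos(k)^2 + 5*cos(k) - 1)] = 7*(36*sin(k)^4 - 31*sin(k)^2 + 245*cos(k)/4 - 45*cos(3*k)/4 - 49)/(3*sin(k)^2 + 5*cos(k) - 4)^3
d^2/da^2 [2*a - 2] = 0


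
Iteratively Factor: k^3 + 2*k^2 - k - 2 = (k - 1)*(k^2 + 3*k + 2) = (k - 1)*(k + 2)*(k + 1)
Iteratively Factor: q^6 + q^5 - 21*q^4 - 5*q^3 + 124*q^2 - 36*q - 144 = (q + 3)*(q^5 - 2*q^4 - 15*q^3 + 40*q^2 + 4*q - 48) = (q + 3)*(q + 4)*(q^4 - 6*q^3 + 9*q^2 + 4*q - 12) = (q - 2)*(q + 3)*(q + 4)*(q^3 - 4*q^2 + q + 6) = (q - 2)*(q + 1)*(q + 3)*(q + 4)*(q^2 - 5*q + 6) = (q - 2)^2*(q + 1)*(q + 3)*(q + 4)*(q - 3)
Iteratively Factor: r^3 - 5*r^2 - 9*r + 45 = (r - 5)*(r^2 - 9) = (r - 5)*(r + 3)*(r - 3)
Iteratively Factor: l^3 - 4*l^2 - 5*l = (l + 1)*(l^2 - 5*l) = l*(l + 1)*(l - 5)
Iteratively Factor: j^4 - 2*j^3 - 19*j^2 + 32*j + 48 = (j - 3)*(j^3 + j^2 - 16*j - 16) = (j - 3)*(j + 1)*(j^2 - 16) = (j - 4)*(j - 3)*(j + 1)*(j + 4)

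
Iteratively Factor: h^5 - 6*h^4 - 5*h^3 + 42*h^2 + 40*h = (h)*(h^4 - 6*h^3 - 5*h^2 + 42*h + 40) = h*(h + 2)*(h^3 - 8*h^2 + 11*h + 20) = h*(h - 5)*(h + 2)*(h^2 - 3*h - 4) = h*(h - 5)*(h - 4)*(h + 2)*(h + 1)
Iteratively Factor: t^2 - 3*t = (t)*(t - 3)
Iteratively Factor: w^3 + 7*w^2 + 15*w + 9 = (w + 3)*(w^2 + 4*w + 3) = (w + 1)*(w + 3)*(w + 3)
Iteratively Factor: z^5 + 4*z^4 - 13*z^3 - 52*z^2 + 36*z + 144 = (z - 2)*(z^4 + 6*z^3 - z^2 - 54*z - 72) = (z - 3)*(z - 2)*(z^3 + 9*z^2 + 26*z + 24) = (z - 3)*(z - 2)*(z + 2)*(z^2 + 7*z + 12) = (z - 3)*(z - 2)*(z + 2)*(z + 3)*(z + 4)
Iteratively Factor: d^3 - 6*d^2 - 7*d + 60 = (d - 4)*(d^2 - 2*d - 15) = (d - 4)*(d + 3)*(d - 5)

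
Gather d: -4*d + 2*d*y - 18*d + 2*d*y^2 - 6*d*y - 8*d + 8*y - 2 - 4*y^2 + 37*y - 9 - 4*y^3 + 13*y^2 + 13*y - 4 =d*(2*y^2 - 4*y - 30) - 4*y^3 + 9*y^2 + 58*y - 15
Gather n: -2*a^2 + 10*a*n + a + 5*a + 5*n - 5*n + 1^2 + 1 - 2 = -2*a^2 + 10*a*n + 6*a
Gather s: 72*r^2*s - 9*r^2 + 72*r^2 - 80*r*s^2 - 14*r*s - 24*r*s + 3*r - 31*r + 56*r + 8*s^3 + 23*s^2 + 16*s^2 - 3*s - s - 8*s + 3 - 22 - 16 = 63*r^2 + 28*r + 8*s^3 + s^2*(39 - 80*r) + s*(72*r^2 - 38*r - 12) - 35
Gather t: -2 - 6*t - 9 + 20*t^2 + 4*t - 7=20*t^2 - 2*t - 18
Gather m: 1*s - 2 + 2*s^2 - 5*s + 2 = 2*s^2 - 4*s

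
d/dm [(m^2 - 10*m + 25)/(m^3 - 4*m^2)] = (-m^3 + 20*m^2 - 115*m + 200)/(m^3*(m^2 - 8*m + 16))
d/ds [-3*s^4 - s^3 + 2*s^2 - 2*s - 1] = -12*s^3 - 3*s^2 + 4*s - 2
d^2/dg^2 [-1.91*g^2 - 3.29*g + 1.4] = -3.82000000000000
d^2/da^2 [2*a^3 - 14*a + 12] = 12*a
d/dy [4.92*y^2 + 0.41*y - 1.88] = 9.84*y + 0.41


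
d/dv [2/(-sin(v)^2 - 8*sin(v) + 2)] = 4*(sin(v) + 4)*cos(v)/(sin(v)^2 + 8*sin(v) - 2)^2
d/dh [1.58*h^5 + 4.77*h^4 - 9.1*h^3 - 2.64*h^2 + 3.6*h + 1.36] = 7.9*h^4 + 19.08*h^3 - 27.3*h^2 - 5.28*h + 3.6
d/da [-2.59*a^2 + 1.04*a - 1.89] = 1.04 - 5.18*a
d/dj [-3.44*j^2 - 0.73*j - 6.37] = -6.88*j - 0.73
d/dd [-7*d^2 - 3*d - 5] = -14*d - 3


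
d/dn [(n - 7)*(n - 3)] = 2*n - 10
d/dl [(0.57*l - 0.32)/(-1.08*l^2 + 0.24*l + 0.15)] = (0.6156*l^2 - 0.6912*l + 0.1623)/(1.1664*l^4 - 0.5184*l^3 - 0.2664*l^2 + 0.072*l + 0.0225)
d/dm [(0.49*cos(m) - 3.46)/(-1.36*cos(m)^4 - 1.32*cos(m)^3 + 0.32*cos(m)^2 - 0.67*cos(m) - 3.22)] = (-1.9992*cos(m)^4 + 17.5288*cos(m)^3 + 13.8584*cos(m)^2 - 2.2144*cos(m) + 3.896)*sin(m)/(1.8496*cos(m)^8 + 3.5904*cos(m)^7 + 0.872*cos(m)^6 + 0.9776*cos(m)^5 + 10.6296*cos(m)^4 + 8.072*cos(m)^3 - 1.6119*cos(m)^2 + 4.3148*cos(m) + 10.3684)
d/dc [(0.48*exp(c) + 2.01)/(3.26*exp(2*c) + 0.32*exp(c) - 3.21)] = (-(0.48*exp(c) + 2.01)*(6.52*exp(c) + 0.32) + 1.5648*exp(2*c) + 0.1536*exp(c) - 1.5408)*exp(c)/(3.26*exp(2*c) + 0.32*exp(c) - 3.21)^2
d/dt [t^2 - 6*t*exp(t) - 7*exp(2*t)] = -6*t*exp(t) + 2*t - 14*exp(2*t) - 6*exp(t)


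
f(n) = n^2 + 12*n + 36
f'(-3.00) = 6.00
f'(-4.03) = 3.94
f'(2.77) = 17.54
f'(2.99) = 17.98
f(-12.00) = 36.00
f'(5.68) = 23.36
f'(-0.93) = 10.14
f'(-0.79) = 10.42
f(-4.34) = 2.76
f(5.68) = 136.42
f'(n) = 2*n + 12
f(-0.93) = 25.70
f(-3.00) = 9.00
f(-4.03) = 3.88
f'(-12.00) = -12.00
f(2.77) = 76.91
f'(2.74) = 17.48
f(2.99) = 80.82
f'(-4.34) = 3.32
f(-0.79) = 27.14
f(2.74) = 76.39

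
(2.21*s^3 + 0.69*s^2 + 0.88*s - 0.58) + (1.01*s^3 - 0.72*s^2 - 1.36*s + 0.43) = 3.22*s^3 - 0.03*s^2 - 0.48*s - 0.15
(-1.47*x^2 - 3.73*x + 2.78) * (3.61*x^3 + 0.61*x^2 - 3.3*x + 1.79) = -5.3067*x^5 - 14.362*x^4 + 12.6115*x^3 + 11.3735*x^2 - 15.8507*x + 4.9762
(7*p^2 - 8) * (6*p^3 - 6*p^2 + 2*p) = 42*p^5 - 42*p^4 - 34*p^3 + 48*p^2 - 16*p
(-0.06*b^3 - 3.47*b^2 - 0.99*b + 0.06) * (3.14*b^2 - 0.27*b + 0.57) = -0.1884*b^5 - 10.8796*b^4 - 2.2059*b^3 - 1.5222*b^2 - 0.5805*b + 0.0342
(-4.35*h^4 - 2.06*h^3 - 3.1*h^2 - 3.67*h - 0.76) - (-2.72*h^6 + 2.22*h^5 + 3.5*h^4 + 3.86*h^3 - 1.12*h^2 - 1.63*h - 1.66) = 2.72*h^6 - 2.22*h^5 - 7.85*h^4 - 5.92*h^3 - 1.98*h^2 - 2.04*h + 0.9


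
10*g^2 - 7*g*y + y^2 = (-5*g + y)*(-2*g + y)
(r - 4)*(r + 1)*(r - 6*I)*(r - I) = r^4 - 3*r^3 - 7*I*r^3 - 10*r^2 + 21*I*r^2 + 18*r + 28*I*r + 24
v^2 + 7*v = v*(v + 7)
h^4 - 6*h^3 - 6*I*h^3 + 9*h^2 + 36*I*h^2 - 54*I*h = h*(h - 3)^2*(h - 6*I)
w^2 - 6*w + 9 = (w - 3)^2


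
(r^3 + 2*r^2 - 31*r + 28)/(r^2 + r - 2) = (r^2 + 3*r - 28)/(r + 2)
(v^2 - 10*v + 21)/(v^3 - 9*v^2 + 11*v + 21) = 1/(v + 1)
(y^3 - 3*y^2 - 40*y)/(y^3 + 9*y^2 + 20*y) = (y - 8)/(y + 4)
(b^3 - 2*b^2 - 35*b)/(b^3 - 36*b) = (b^2 - 2*b - 35)/(b^2 - 36)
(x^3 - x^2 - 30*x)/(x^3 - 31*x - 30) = x/(x + 1)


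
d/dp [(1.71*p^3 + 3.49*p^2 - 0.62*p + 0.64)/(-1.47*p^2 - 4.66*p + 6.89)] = (-2.5137*p^4 - 15.9372*p^3 + 18.1709*p^2 + 49.9738*p - 1.2894)/(2.1609*p^4 + 13.7004*p^3 + 1.459*p^2 - 64.2148*p + 47.4721)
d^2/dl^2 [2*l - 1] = 0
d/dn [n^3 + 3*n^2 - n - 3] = 3*n^2 + 6*n - 1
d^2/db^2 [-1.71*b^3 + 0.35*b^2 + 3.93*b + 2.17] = 0.7 - 10.26*b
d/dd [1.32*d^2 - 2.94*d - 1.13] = 2.64*d - 2.94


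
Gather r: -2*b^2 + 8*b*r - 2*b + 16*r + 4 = -2*b^2 - 2*b + r*(8*b + 16) + 4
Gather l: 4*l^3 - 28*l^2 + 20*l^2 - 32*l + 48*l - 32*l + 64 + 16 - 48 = 4*l^3 - 8*l^2 - 16*l + 32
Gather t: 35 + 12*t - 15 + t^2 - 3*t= t^2 + 9*t + 20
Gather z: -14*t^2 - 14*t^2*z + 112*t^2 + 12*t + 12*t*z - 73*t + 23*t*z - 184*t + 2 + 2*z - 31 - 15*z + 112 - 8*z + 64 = 98*t^2 - 245*t + z*(-14*t^2 + 35*t - 21) + 147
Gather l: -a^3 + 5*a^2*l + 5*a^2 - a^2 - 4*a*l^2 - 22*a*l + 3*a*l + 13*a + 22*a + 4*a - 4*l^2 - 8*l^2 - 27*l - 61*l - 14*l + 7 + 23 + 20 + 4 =-a^3 + 4*a^2 + 39*a + l^2*(-4*a - 12) + l*(5*a^2 - 19*a - 102) + 54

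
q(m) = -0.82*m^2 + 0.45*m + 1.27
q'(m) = 0.45 - 1.64*m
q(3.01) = -4.80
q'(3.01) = -4.49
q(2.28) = -1.97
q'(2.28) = -3.29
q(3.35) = -6.42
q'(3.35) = -5.04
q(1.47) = 0.16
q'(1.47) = -1.96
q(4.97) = -16.75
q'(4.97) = -7.70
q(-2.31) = -4.15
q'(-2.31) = 4.24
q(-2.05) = -3.10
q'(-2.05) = 3.81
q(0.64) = 1.22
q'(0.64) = -0.60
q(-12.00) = -122.21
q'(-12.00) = 20.13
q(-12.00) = -122.21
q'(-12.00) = 20.13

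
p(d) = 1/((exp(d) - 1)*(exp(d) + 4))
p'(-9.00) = 0.00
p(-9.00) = -0.25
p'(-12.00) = 0.00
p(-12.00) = -0.25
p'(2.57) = -0.01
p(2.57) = 0.00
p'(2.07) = -0.02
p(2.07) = 0.01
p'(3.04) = -0.00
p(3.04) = 0.00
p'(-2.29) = -0.02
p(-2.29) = -0.27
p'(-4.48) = -0.00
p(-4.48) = -0.25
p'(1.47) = -0.07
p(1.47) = 0.04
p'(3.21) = -0.00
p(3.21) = 0.00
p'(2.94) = -0.00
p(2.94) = 0.00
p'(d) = -exp(d)/((exp(d) - 1)*(exp(d) + 4)^2) - exp(d)/((exp(d) - 1)^2*(exp(d) + 4)) = (-2*exp(d) - 3)*exp(d)/(exp(4*d) + 6*exp(3*d) + exp(2*d) - 24*exp(d) + 16)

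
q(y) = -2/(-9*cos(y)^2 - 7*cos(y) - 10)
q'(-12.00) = 0.05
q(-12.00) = 0.09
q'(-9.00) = 0.06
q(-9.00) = 0.18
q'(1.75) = 0.09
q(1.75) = 0.22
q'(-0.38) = -0.03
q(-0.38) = 0.08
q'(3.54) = 0.06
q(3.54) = 0.18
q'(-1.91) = -0.03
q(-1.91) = 0.23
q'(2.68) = -0.07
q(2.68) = 0.18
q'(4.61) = -0.12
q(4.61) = 0.21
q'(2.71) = -0.06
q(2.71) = 0.18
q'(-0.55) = -0.05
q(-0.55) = 0.09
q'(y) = -2*(-18*sin(y)*cos(y) - 7*sin(y))/(-9*cos(y)^2 - 7*cos(y) - 10)^2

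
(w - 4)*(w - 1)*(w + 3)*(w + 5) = w^4 + 3*w^3 - 21*w^2 - 43*w + 60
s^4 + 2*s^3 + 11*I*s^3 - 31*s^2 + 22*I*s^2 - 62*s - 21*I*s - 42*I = (s + 2)*(s + I)*(s + 3*I)*(s + 7*I)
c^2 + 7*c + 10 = (c + 2)*(c + 5)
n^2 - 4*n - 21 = (n - 7)*(n + 3)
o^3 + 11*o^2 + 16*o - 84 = (o - 2)*(o + 6)*(o + 7)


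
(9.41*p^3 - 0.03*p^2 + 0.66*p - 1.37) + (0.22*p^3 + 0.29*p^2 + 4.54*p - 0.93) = 9.63*p^3 + 0.26*p^2 + 5.2*p - 2.3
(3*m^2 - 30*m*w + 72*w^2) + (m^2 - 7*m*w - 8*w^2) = 4*m^2 - 37*m*w + 64*w^2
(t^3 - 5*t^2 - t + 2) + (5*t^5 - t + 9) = 5*t^5 + t^3 - 5*t^2 - 2*t + 11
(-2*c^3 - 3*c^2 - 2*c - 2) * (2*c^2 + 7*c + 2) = -4*c^5 - 20*c^4 - 29*c^3 - 24*c^2 - 18*c - 4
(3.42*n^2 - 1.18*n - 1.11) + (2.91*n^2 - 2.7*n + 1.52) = 6.33*n^2 - 3.88*n + 0.41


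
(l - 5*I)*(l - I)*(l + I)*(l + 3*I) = l^4 - 2*I*l^3 + 16*l^2 - 2*I*l + 15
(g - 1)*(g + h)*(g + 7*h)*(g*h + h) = g^4*h + 8*g^3*h^2 + 7*g^2*h^3 - g^2*h - 8*g*h^2 - 7*h^3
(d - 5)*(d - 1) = d^2 - 6*d + 5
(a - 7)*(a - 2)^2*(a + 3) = a^4 - 8*a^3 - a^2 + 68*a - 84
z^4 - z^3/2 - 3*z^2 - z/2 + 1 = (z - 2)*(z - 1/2)*(z + 1)^2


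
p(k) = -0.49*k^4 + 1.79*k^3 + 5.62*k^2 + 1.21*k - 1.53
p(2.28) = 38.42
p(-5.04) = -410.20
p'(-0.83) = -3.30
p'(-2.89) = 60.89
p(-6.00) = -828.15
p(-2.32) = -10.64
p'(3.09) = 29.39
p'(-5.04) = 331.89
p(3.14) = 65.46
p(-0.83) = 0.08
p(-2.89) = -35.48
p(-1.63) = 0.22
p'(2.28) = 31.52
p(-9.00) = -4077.00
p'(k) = -1.96*k^3 + 5.37*k^2 + 11.24*k + 1.21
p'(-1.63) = 5.64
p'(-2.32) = 28.51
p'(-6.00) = 550.45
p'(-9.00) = 1763.86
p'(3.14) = 28.77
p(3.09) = 64.01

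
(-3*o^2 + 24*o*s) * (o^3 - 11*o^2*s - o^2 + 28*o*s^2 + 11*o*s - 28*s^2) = -3*o^5 + 57*o^4*s + 3*o^4 - 348*o^3*s^2 - 57*o^3*s + 672*o^2*s^3 + 348*o^2*s^2 - 672*o*s^3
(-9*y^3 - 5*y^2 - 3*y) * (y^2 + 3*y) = -9*y^5 - 32*y^4 - 18*y^3 - 9*y^2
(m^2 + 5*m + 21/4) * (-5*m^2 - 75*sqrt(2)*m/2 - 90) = -5*m^4 - 75*sqrt(2)*m^3/2 - 25*m^3 - 375*sqrt(2)*m^2/2 - 465*m^2/4 - 450*m - 1575*sqrt(2)*m/8 - 945/2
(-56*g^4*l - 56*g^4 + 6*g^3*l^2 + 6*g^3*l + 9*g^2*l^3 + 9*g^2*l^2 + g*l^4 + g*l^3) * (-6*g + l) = 336*g^5*l + 336*g^5 - 92*g^4*l^2 - 92*g^4*l - 48*g^3*l^3 - 48*g^3*l^2 + 3*g^2*l^4 + 3*g^2*l^3 + g*l^5 + g*l^4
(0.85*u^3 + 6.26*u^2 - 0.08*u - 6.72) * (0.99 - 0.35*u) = -0.2975*u^4 - 1.3495*u^3 + 6.2254*u^2 + 2.2728*u - 6.6528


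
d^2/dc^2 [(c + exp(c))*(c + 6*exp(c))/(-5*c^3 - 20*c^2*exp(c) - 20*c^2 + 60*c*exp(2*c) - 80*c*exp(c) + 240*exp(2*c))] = (-3*c^4*exp(c) - 6*c^3*exp(2*c) - 12*c^3*exp(c) - 2*c^3 - 48*c^2*exp(2*c) + 18*c^2*exp(c) - 36*c*exp(2*c) + 24*c*exp(c) - 8*exp(3*c) + 240*exp(2*c) - 96*exp(c))/(5*(c^6 - 6*c^5*exp(c) + 12*c^5 + 12*c^4*exp(2*c) - 72*c^4*exp(c) + 48*c^4 - 8*c^3*exp(3*c) + 144*c^3*exp(2*c) - 288*c^3*exp(c) + 64*c^3 - 96*c^2*exp(3*c) + 576*c^2*exp(2*c) - 384*c^2*exp(c) - 384*c*exp(3*c) + 768*c*exp(2*c) - 512*exp(3*c)))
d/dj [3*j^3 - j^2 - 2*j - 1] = 9*j^2 - 2*j - 2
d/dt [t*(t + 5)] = 2*t + 5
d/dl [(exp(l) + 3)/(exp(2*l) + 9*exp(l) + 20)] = (-(exp(l) + 3)*(2*exp(l) + 9) + exp(2*l) + 9*exp(l) + 20)*exp(l)/(exp(2*l) + 9*exp(l) + 20)^2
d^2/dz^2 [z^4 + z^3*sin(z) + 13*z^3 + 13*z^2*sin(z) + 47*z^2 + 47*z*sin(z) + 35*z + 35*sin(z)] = -z^3*sin(z) - 13*z^2*sin(z) + 6*z^2*cos(z) + 12*z^2 - 41*z*sin(z) + 52*z*cos(z) + 78*z - 9*sin(z) + 94*cos(z) + 94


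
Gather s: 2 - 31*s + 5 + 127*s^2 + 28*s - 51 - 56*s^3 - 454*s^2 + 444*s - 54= -56*s^3 - 327*s^2 + 441*s - 98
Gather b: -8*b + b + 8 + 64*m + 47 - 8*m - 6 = -7*b + 56*m + 49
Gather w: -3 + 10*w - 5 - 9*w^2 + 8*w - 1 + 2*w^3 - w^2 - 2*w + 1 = 2*w^3 - 10*w^2 + 16*w - 8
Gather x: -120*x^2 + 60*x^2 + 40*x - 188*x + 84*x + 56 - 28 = -60*x^2 - 64*x + 28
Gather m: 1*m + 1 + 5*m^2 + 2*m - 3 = 5*m^2 + 3*m - 2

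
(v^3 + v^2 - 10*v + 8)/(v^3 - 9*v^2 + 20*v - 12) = (v + 4)/(v - 6)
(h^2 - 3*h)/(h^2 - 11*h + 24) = h/(h - 8)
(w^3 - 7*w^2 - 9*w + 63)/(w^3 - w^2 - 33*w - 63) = (w - 3)/(w + 3)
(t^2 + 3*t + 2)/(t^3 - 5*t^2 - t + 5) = (t + 2)/(t^2 - 6*t + 5)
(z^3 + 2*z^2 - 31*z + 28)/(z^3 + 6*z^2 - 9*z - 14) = (z^2 - 5*z + 4)/(z^2 - z - 2)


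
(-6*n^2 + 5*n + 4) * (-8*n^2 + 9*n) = 48*n^4 - 94*n^3 + 13*n^2 + 36*n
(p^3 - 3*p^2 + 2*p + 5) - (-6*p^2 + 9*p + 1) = p^3 + 3*p^2 - 7*p + 4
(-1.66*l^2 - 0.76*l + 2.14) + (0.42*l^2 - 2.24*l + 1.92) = -1.24*l^2 - 3.0*l + 4.06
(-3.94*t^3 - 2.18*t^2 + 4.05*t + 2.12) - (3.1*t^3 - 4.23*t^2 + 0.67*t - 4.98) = -7.04*t^3 + 2.05*t^2 + 3.38*t + 7.1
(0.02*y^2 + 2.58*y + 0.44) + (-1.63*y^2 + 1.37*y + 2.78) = -1.61*y^2 + 3.95*y + 3.22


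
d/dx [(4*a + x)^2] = 8*a + 2*x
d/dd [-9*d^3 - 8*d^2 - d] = -27*d^2 - 16*d - 1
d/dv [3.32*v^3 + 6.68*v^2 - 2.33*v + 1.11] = 9.96*v^2 + 13.36*v - 2.33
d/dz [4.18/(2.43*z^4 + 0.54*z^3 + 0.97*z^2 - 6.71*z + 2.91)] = (-40.6296*z^3 - 6.7716*z^2 - 8.1092*z + 28.0478)/(2.43*z^4 + 0.54*z^3 + 0.97*z^2 - 6.71*z + 2.91)^2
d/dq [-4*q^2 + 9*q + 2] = 9 - 8*q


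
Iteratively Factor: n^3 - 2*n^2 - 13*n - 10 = (n + 1)*(n^2 - 3*n - 10) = (n - 5)*(n + 1)*(n + 2)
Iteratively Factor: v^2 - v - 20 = (v + 4)*(v - 5)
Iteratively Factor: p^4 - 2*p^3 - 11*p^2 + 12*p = (p - 4)*(p^3 + 2*p^2 - 3*p) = (p - 4)*(p + 3)*(p^2 - p) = (p - 4)*(p - 1)*(p + 3)*(p)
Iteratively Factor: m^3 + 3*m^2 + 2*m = (m + 2)*(m^2 + m) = m*(m + 2)*(m + 1)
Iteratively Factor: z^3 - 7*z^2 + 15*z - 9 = (z - 3)*(z^2 - 4*z + 3) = (z - 3)^2*(z - 1)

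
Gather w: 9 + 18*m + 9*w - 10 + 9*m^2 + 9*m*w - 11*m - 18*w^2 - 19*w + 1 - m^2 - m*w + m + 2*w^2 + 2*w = 8*m^2 + 8*m - 16*w^2 + w*(8*m - 8)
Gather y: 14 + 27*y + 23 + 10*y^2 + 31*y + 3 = 10*y^2 + 58*y + 40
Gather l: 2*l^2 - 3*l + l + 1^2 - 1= 2*l^2 - 2*l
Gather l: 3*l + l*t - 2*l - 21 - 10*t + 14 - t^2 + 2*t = l*(t + 1) - t^2 - 8*t - 7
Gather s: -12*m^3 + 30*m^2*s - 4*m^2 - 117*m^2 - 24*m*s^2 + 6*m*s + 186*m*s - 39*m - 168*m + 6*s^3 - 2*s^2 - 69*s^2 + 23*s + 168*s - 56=-12*m^3 - 121*m^2 - 207*m + 6*s^3 + s^2*(-24*m - 71) + s*(30*m^2 + 192*m + 191) - 56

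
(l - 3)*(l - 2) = l^2 - 5*l + 6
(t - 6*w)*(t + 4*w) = t^2 - 2*t*w - 24*w^2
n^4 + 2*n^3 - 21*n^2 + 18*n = n*(n - 3)*(n - 1)*(n + 6)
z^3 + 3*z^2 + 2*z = z*(z + 1)*(z + 2)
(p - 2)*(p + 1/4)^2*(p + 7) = p^4 + 11*p^3/2 - 183*p^2/16 - 107*p/16 - 7/8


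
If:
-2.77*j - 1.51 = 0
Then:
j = -0.55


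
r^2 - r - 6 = (r - 3)*(r + 2)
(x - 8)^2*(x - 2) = x^3 - 18*x^2 + 96*x - 128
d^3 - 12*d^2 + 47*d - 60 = (d - 5)*(d - 4)*(d - 3)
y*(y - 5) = y^2 - 5*y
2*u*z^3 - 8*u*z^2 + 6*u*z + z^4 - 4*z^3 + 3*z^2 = z*(2*u + z)*(z - 3)*(z - 1)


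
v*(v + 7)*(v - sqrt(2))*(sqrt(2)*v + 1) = sqrt(2)*v^4 - v^3 + 7*sqrt(2)*v^3 - 7*v^2 - sqrt(2)*v^2 - 7*sqrt(2)*v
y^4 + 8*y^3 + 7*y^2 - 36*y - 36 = (y - 2)*(y + 1)*(y + 3)*(y + 6)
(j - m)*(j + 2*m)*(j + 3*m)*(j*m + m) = j^4*m + 4*j^3*m^2 + j^3*m + j^2*m^3 + 4*j^2*m^2 - 6*j*m^4 + j*m^3 - 6*m^4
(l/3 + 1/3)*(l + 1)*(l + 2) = l^3/3 + 4*l^2/3 + 5*l/3 + 2/3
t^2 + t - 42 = (t - 6)*(t + 7)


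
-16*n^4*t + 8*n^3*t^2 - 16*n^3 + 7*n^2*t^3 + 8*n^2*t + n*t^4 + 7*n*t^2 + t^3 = (-n + t)*(4*n + t)^2*(n*t + 1)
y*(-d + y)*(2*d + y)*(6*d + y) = -12*d^3*y + 4*d^2*y^2 + 7*d*y^3 + y^4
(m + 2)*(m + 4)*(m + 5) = m^3 + 11*m^2 + 38*m + 40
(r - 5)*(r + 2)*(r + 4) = r^3 + r^2 - 22*r - 40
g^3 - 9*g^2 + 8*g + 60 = (g - 6)*(g - 5)*(g + 2)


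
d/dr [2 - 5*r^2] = -10*r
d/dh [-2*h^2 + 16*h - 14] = 16 - 4*h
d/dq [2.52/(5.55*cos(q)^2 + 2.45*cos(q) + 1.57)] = (27.972*cos(q) + 6.174)*sin(q)/(5.55*cos(q)^2 + 2.45*cos(q) + 1.57)^2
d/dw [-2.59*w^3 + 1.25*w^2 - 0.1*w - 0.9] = -7.77*w^2 + 2.5*w - 0.1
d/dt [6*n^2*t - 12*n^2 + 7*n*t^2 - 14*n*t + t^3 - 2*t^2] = 6*n^2 + 14*n*t - 14*n + 3*t^2 - 4*t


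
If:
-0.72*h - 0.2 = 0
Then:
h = -0.28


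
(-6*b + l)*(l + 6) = -6*b*l - 36*b + l^2 + 6*l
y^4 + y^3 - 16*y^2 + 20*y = y*(y - 2)^2*(y + 5)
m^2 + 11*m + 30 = (m + 5)*(m + 6)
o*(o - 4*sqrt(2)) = o^2 - 4*sqrt(2)*o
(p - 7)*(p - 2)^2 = p^3 - 11*p^2 + 32*p - 28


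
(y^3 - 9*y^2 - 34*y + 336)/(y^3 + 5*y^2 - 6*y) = (y^2 - 15*y + 56)/(y*(y - 1))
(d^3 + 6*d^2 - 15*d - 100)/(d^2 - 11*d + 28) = (d^2 + 10*d + 25)/(d - 7)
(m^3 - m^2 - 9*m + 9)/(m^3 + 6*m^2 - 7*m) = (m^2 - 9)/(m*(m + 7))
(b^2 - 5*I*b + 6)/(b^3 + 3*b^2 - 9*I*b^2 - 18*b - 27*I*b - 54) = (b + I)/(b^2 + 3*b*(1 - I) - 9*I)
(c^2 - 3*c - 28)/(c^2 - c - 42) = (c + 4)/(c + 6)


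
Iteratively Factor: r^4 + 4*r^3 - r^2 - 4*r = (r + 1)*(r^3 + 3*r^2 - 4*r) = (r - 1)*(r + 1)*(r^2 + 4*r) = r*(r - 1)*(r + 1)*(r + 4)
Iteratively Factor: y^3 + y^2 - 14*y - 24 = (y + 2)*(y^2 - y - 12) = (y + 2)*(y + 3)*(y - 4)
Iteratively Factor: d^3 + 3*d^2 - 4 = (d + 2)*(d^2 + d - 2) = (d + 2)^2*(d - 1)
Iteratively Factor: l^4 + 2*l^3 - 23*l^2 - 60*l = (l + 3)*(l^3 - l^2 - 20*l) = (l - 5)*(l + 3)*(l^2 + 4*l) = l*(l - 5)*(l + 3)*(l + 4)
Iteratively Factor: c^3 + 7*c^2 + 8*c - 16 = (c - 1)*(c^2 + 8*c + 16) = (c - 1)*(c + 4)*(c + 4)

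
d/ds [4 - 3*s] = -3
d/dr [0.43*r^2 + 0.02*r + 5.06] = 0.86*r + 0.02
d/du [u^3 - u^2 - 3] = u*(3*u - 2)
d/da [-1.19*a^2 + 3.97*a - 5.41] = 3.97 - 2.38*a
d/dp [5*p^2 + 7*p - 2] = 10*p + 7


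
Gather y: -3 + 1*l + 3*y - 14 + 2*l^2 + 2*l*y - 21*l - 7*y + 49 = 2*l^2 - 20*l + y*(2*l - 4) + 32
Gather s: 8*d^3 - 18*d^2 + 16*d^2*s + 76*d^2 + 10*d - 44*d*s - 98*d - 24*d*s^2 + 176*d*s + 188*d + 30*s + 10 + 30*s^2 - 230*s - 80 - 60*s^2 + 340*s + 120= 8*d^3 + 58*d^2 + 100*d + s^2*(-24*d - 30) + s*(16*d^2 + 132*d + 140) + 50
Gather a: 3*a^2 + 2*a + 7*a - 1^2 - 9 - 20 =3*a^2 + 9*a - 30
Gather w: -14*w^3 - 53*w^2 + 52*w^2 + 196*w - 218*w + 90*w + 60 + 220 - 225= -14*w^3 - w^2 + 68*w + 55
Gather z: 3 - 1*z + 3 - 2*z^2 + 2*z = -2*z^2 + z + 6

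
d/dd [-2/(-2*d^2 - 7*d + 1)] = 2*(-4*d - 7)/(2*d^2 + 7*d - 1)^2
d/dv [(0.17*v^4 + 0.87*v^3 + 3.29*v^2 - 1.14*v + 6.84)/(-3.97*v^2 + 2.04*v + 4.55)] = (-1.3498*v^5 - 2.4135*v^4 + 6.6436*v^3 + 14.0613*v^2 + 84.2486*v - 19.1406)/(15.7609*v^4 - 16.1976*v^3 - 31.9654*v^2 + 18.564*v + 20.7025)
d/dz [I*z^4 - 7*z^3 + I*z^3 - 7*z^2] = z*(4*I*z^2 + 3*z*(-7 + I) - 14)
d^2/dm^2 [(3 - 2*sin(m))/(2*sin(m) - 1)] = 4*(-sin(m) + cos(2*m) + 3)/(2*sin(m) - 1)^3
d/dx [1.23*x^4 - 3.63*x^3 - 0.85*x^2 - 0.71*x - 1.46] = 4.92*x^3 - 10.89*x^2 - 1.7*x - 0.71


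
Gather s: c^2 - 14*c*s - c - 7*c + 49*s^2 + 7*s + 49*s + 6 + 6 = c^2 - 8*c + 49*s^2 + s*(56 - 14*c) + 12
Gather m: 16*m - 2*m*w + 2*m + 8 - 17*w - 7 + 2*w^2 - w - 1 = m*(18 - 2*w) + 2*w^2 - 18*w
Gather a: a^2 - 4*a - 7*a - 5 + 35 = a^2 - 11*a + 30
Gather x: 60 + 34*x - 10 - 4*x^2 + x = -4*x^2 + 35*x + 50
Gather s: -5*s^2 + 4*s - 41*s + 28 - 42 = -5*s^2 - 37*s - 14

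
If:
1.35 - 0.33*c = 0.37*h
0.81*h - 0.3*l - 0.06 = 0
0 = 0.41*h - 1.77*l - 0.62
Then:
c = 4.16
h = -0.06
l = -0.36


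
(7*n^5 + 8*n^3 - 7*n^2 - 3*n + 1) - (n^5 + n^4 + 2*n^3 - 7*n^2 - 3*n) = 6*n^5 - n^4 + 6*n^3 + 1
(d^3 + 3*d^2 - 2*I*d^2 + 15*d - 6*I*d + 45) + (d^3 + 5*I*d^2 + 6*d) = 2*d^3 + 3*d^2 + 3*I*d^2 + 21*d - 6*I*d + 45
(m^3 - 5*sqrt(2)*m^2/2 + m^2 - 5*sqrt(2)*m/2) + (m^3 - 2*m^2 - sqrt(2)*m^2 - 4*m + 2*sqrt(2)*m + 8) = 2*m^3 - 7*sqrt(2)*m^2/2 - m^2 - 4*m - sqrt(2)*m/2 + 8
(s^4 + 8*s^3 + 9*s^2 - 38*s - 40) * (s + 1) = s^5 + 9*s^4 + 17*s^3 - 29*s^2 - 78*s - 40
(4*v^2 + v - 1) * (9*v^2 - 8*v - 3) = 36*v^4 - 23*v^3 - 29*v^2 + 5*v + 3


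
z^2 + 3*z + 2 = (z + 1)*(z + 2)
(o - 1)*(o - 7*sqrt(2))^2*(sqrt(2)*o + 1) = sqrt(2)*o^4 - 27*o^3 - sqrt(2)*o^3 + 27*o^2 + 84*sqrt(2)*o^2 - 84*sqrt(2)*o + 98*o - 98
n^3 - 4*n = n*(n - 2)*(n + 2)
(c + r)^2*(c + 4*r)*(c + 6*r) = c^4 + 12*c^3*r + 45*c^2*r^2 + 58*c*r^3 + 24*r^4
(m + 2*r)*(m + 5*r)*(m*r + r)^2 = m^4*r^2 + 7*m^3*r^3 + 2*m^3*r^2 + 10*m^2*r^4 + 14*m^2*r^3 + m^2*r^2 + 20*m*r^4 + 7*m*r^3 + 10*r^4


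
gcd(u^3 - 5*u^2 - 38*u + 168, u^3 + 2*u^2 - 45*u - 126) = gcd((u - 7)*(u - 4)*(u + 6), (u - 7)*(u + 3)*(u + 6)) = u^2 - u - 42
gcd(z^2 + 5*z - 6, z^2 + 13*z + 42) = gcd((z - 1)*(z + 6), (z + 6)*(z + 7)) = z + 6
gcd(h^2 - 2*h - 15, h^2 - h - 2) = 1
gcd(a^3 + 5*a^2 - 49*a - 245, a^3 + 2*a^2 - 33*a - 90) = a + 5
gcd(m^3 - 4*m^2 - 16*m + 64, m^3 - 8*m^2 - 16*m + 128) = m^2 - 16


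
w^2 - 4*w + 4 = (w - 2)^2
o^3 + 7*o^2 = o^2*(o + 7)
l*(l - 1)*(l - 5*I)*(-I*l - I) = -I*l^4 - 5*l^3 + I*l^2 + 5*l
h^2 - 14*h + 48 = (h - 8)*(h - 6)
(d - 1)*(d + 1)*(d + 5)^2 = d^4 + 10*d^3 + 24*d^2 - 10*d - 25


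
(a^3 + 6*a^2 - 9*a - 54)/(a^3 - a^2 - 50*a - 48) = (a^2 - 9)/(a^2 - 7*a - 8)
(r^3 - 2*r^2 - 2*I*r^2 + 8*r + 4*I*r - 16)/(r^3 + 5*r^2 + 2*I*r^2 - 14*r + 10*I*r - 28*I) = (r - 4*I)/(r + 7)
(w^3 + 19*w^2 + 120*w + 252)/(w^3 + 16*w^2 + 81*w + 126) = (w + 6)/(w + 3)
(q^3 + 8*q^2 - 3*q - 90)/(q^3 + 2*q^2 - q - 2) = (q^3 + 8*q^2 - 3*q - 90)/(q^3 + 2*q^2 - q - 2)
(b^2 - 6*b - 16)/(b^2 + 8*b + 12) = (b - 8)/(b + 6)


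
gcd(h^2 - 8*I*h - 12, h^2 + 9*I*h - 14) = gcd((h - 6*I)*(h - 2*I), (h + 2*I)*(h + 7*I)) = 1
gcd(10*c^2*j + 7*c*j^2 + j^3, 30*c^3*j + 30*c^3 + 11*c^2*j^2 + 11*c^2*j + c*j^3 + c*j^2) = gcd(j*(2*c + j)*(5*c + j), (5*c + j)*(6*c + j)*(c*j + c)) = 5*c + j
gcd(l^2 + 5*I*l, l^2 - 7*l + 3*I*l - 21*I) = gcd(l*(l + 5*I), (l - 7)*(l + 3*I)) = 1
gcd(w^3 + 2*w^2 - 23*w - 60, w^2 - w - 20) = w^2 - w - 20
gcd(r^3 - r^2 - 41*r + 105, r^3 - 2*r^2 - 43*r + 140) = r^2 + 2*r - 35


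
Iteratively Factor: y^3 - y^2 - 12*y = (y)*(y^2 - y - 12) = y*(y + 3)*(y - 4)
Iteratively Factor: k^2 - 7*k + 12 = (k - 4)*(k - 3)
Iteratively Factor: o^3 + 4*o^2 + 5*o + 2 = (o + 1)*(o^2 + 3*o + 2) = (o + 1)*(o + 2)*(o + 1)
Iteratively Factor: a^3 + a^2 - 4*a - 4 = (a - 2)*(a^2 + 3*a + 2) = (a - 2)*(a + 1)*(a + 2)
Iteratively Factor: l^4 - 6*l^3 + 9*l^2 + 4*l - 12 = (l - 3)*(l^3 - 3*l^2 + 4) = (l - 3)*(l - 2)*(l^2 - l - 2) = (l - 3)*(l - 2)*(l + 1)*(l - 2)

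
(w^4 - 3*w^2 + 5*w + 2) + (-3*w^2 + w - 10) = w^4 - 6*w^2 + 6*w - 8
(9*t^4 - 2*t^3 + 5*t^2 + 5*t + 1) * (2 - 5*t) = -45*t^5 + 28*t^4 - 29*t^3 - 15*t^2 + 5*t + 2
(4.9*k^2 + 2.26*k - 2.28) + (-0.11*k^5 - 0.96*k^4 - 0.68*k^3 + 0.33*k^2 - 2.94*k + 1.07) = -0.11*k^5 - 0.96*k^4 - 0.68*k^3 + 5.23*k^2 - 0.68*k - 1.21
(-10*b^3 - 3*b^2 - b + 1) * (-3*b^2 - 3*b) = 30*b^5 + 39*b^4 + 12*b^3 - 3*b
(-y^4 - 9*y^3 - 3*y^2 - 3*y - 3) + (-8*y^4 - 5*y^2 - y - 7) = -9*y^4 - 9*y^3 - 8*y^2 - 4*y - 10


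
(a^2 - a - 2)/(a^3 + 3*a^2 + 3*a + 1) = (a - 2)/(a^2 + 2*a + 1)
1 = 1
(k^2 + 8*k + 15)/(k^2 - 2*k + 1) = (k^2 + 8*k + 15)/(k^2 - 2*k + 1)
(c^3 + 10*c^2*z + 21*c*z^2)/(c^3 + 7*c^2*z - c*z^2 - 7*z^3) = c*(-c - 3*z)/(-c^2 + z^2)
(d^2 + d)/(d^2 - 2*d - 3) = d/(d - 3)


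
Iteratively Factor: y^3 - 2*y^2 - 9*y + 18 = (y - 2)*(y^2 - 9) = (y - 2)*(y + 3)*(y - 3)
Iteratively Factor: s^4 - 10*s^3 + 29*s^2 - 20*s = (s - 1)*(s^3 - 9*s^2 + 20*s) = (s - 5)*(s - 1)*(s^2 - 4*s) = (s - 5)*(s - 4)*(s - 1)*(s)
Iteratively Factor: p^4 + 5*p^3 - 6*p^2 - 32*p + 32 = (p + 4)*(p^3 + p^2 - 10*p + 8) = (p - 2)*(p + 4)*(p^2 + 3*p - 4) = (p - 2)*(p + 4)^2*(p - 1)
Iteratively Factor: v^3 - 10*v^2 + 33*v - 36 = (v - 3)*(v^2 - 7*v + 12) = (v - 3)^2*(v - 4)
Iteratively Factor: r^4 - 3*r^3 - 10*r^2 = (r - 5)*(r^3 + 2*r^2) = r*(r - 5)*(r^2 + 2*r) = r*(r - 5)*(r + 2)*(r)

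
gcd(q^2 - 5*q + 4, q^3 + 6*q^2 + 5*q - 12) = q - 1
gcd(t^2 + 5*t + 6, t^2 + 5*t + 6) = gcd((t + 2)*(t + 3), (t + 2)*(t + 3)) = t^2 + 5*t + 6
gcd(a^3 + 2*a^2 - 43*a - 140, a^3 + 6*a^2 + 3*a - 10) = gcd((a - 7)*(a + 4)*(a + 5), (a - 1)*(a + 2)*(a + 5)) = a + 5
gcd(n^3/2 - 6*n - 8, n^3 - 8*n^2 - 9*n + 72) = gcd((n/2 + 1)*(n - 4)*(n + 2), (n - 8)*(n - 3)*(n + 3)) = 1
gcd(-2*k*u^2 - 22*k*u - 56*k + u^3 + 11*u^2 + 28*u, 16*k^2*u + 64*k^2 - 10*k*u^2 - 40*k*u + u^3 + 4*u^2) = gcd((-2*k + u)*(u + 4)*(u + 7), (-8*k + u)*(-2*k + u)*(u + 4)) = -2*k*u - 8*k + u^2 + 4*u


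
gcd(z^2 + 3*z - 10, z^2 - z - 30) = z + 5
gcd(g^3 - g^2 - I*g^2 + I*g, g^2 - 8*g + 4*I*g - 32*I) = 1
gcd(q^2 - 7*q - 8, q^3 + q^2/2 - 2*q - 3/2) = q + 1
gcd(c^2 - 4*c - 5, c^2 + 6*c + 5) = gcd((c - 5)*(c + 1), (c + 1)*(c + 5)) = c + 1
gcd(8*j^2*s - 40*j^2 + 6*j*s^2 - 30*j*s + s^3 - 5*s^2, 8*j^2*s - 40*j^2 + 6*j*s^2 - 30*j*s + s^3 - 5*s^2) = 8*j^2*s - 40*j^2 + 6*j*s^2 - 30*j*s + s^3 - 5*s^2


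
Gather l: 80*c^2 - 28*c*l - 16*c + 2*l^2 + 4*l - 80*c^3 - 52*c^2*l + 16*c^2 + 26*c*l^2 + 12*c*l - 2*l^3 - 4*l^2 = -80*c^3 + 96*c^2 - 16*c - 2*l^3 + l^2*(26*c - 2) + l*(-52*c^2 - 16*c + 4)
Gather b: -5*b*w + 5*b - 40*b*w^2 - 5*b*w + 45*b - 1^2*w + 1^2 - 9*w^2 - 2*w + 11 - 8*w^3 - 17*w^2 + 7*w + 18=b*(-40*w^2 - 10*w + 50) - 8*w^3 - 26*w^2 + 4*w + 30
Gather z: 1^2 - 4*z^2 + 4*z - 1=-4*z^2 + 4*z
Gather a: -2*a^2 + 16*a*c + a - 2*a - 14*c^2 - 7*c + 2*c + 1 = -2*a^2 + a*(16*c - 1) - 14*c^2 - 5*c + 1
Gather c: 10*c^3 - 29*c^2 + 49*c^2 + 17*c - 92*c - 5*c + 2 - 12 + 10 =10*c^3 + 20*c^2 - 80*c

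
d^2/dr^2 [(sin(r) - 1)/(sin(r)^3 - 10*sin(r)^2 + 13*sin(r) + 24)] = (-4*sin(r)^6 + 43*sin(r)^5 - 195*sin(r)^4 + 731*sin(r)^3 - 2443*sin(r)^2 + 2918*sin(r) - 1442)/((sin(r) - 8)^3*(sin(r) - 3)^3*(sin(r) + 1)^2)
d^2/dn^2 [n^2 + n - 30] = 2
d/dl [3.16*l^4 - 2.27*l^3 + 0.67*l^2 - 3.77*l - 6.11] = 12.64*l^3 - 6.81*l^2 + 1.34*l - 3.77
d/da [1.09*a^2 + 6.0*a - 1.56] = 2.18*a + 6.0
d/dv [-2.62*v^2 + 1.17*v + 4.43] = 1.17 - 5.24*v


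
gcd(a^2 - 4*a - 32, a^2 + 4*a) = a + 4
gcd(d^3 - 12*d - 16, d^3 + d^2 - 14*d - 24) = d^2 - 2*d - 8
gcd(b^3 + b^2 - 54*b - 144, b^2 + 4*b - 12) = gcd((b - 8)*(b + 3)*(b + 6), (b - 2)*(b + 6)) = b + 6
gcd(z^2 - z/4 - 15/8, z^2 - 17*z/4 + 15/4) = 1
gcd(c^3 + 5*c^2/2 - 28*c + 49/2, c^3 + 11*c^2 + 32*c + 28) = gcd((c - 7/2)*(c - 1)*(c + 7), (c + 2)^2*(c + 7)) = c + 7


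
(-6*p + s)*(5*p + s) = -30*p^2 - p*s + s^2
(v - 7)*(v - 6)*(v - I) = v^3 - 13*v^2 - I*v^2 + 42*v + 13*I*v - 42*I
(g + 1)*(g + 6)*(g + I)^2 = g^4 + 7*g^3 + 2*I*g^3 + 5*g^2 + 14*I*g^2 - 7*g + 12*I*g - 6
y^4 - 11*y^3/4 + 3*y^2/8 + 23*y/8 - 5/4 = (y - 2)*(y - 5/4)*(y - 1/2)*(y + 1)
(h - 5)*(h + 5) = h^2 - 25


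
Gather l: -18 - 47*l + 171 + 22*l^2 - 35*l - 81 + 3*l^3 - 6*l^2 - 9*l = 3*l^3 + 16*l^2 - 91*l + 72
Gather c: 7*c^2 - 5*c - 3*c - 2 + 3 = 7*c^2 - 8*c + 1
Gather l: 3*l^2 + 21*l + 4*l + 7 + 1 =3*l^2 + 25*l + 8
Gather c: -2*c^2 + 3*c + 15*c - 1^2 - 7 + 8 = -2*c^2 + 18*c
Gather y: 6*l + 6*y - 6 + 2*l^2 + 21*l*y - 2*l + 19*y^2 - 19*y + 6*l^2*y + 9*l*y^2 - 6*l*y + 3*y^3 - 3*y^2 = 2*l^2 + 4*l + 3*y^3 + y^2*(9*l + 16) + y*(6*l^2 + 15*l - 13) - 6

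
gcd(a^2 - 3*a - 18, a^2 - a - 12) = a + 3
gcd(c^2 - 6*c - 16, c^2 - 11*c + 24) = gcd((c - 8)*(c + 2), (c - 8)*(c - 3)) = c - 8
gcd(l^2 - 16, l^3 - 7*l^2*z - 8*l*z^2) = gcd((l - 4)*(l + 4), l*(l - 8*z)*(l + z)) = 1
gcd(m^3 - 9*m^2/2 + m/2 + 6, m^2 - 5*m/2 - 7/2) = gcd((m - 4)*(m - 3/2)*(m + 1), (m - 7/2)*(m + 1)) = m + 1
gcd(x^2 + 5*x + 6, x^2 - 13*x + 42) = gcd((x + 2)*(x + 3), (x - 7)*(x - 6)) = 1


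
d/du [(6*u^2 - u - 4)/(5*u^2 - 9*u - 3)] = (-49*u^2 + 4*u - 33)/(25*u^4 - 90*u^3 + 51*u^2 + 54*u + 9)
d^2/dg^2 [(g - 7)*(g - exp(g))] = -g*exp(g) + 5*exp(g) + 2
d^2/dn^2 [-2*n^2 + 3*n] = -4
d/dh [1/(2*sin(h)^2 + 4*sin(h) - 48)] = -(sin(h) + 1)*cos(h)/(sin(h)^2 + 2*sin(h) - 24)^2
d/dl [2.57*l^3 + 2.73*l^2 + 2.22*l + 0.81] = 7.71*l^2 + 5.46*l + 2.22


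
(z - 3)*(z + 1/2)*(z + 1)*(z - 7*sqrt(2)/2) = z^4 - 7*sqrt(2)*z^3/2 - 3*z^3/2 - 4*z^2 + 21*sqrt(2)*z^2/4 - 3*z/2 + 14*sqrt(2)*z + 21*sqrt(2)/4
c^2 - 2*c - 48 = (c - 8)*(c + 6)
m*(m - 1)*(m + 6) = m^3 + 5*m^2 - 6*m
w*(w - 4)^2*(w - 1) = w^4 - 9*w^3 + 24*w^2 - 16*w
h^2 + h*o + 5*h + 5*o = (h + 5)*(h + o)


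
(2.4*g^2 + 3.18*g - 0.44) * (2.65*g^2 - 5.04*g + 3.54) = 6.36*g^4 - 3.669*g^3 - 8.6972*g^2 + 13.4748*g - 1.5576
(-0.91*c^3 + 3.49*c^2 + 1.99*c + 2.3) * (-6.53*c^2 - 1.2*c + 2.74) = 5.9423*c^5 - 21.6977*c^4 - 19.6761*c^3 - 7.8444*c^2 + 2.6926*c + 6.302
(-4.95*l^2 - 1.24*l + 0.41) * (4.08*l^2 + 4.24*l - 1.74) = -20.196*l^4 - 26.0472*l^3 + 5.0282*l^2 + 3.896*l - 0.7134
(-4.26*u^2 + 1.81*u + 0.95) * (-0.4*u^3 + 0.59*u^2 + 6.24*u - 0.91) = 1.704*u^5 - 3.2374*u^4 - 25.8945*u^3 + 15.7315*u^2 + 4.2809*u - 0.8645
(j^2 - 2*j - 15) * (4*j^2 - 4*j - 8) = 4*j^4 - 12*j^3 - 60*j^2 + 76*j + 120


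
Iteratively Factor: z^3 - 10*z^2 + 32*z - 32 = (z - 4)*(z^2 - 6*z + 8) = (z - 4)*(z - 2)*(z - 4)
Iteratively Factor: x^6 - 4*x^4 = (x)*(x^5 - 4*x^3) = x^2*(x^4 - 4*x^2) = x^2*(x - 2)*(x^3 + 2*x^2) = x^3*(x - 2)*(x^2 + 2*x) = x^3*(x - 2)*(x + 2)*(x)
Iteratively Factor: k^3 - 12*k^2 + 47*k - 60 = (k - 3)*(k^2 - 9*k + 20) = (k - 4)*(k - 3)*(k - 5)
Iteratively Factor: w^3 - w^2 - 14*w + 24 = (w - 2)*(w^2 + w - 12) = (w - 2)*(w + 4)*(w - 3)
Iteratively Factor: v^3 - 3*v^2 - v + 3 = (v - 3)*(v^2 - 1) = (v - 3)*(v - 1)*(v + 1)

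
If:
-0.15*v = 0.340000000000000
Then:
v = -2.27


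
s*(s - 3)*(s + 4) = s^3 + s^2 - 12*s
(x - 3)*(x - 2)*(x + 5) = x^3 - 19*x + 30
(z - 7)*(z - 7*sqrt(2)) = z^2 - 7*sqrt(2)*z - 7*z + 49*sqrt(2)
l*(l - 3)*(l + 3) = l^3 - 9*l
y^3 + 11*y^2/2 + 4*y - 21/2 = (y - 1)*(y + 3)*(y + 7/2)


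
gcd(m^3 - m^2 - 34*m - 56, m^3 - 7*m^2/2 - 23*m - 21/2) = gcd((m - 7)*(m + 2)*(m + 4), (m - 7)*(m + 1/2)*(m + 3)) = m - 7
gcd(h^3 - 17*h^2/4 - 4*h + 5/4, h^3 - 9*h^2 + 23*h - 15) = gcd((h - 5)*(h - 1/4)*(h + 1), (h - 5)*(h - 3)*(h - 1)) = h - 5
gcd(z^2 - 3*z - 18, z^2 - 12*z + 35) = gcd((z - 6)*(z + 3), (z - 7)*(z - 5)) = 1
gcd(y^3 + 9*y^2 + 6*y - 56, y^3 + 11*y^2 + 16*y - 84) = y^2 + 5*y - 14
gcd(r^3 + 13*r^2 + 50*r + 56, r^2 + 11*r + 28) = r^2 + 11*r + 28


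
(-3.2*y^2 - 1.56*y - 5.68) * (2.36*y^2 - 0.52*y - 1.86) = -7.552*y^4 - 2.0176*y^3 - 6.6416*y^2 + 5.8552*y + 10.5648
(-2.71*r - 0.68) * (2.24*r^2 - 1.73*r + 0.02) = -6.0704*r^3 + 3.1651*r^2 + 1.1222*r - 0.0136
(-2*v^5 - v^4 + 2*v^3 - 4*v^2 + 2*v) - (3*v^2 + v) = -2*v^5 - v^4 + 2*v^3 - 7*v^2 + v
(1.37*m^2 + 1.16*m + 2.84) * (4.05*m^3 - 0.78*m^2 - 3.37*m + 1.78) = 5.5485*m^5 + 3.6294*m^4 + 5.9803*m^3 - 3.6858*m^2 - 7.506*m + 5.0552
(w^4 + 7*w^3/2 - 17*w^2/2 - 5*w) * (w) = w^5 + 7*w^4/2 - 17*w^3/2 - 5*w^2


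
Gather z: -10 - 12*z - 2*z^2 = -2*z^2 - 12*z - 10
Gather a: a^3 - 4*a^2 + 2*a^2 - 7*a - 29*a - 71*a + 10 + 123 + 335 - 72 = a^3 - 2*a^2 - 107*a + 396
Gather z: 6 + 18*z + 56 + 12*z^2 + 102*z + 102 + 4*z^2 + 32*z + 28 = 16*z^2 + 152*z + 192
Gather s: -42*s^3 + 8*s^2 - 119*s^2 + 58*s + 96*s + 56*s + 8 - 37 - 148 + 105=-42*s^3 - 111*s^2 + 210*s - 72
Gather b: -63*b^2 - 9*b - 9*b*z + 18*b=-63*b^2 + b*(9 - 9*z)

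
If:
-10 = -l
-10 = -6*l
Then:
No Solution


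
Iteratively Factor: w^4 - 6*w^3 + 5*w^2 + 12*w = (w - 4)*(w^3 - 2*w^2 - 3*w) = w*(w - 4)*(w^2 - 2*w - 3) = w*(w - 4)*(w - 3)*(w + 1)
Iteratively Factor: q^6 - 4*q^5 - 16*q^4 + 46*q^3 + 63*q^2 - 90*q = (q + 3)*(q^5 - 7*q^4 + 5*q^3 + 31*q^2 - 30*q) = (q + 2)*(q + 3)*(q^4 - 9*q^3 + 23*q^2 - 15*q) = (q - 3)*(q + 2)*(q + 3)*(q^3 - 6*q^2 + 5*q) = q*(q - 3)*(q + 2)*(q + 3)*(q^2 - 6*q + 5) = q*(q - 3)*(q - 1)*(q + 2)*(q + 3)*(q - 5)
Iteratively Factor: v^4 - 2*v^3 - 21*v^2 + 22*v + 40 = (v + 1)*(v^3 - 3*v^2 - 18*v + 40) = (v - 2)*(v + 1)*(v^2 - v - 20) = (v - 5)*(v - 2)*(v + 1)*(v + 4)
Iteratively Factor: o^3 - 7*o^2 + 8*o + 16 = (o - 4)*(o^2 - 3*o - 4) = (o - 4)^2*(o + 1)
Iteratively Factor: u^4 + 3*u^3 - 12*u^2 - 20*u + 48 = (u - 2)*(u^3 + 5*u^2 - 2*u - 24) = (u - 2)*(u + 4)*(u^2 + u - 6) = (u - 2)^2*(u + 4)*(u + 3)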